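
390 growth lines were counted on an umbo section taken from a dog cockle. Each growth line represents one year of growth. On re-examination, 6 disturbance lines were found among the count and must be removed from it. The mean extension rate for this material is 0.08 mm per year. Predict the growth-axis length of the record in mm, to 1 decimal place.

30.7 mm

After corrections the count is 390 − 6 = 384 growth lines.
384 years at 0.08 mm/year gives 0.08 × 384 = 30.7 mm.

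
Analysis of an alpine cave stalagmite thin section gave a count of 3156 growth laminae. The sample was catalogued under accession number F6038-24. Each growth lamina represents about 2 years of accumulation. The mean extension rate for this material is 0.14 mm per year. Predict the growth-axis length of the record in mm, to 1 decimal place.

3156 growth laminae at 2 years each span 3156 × 2 = 6312 years.
6312 years at 0.14 mm/year gives 0.14 × 6312 = 883.7 mm.

883.7 mm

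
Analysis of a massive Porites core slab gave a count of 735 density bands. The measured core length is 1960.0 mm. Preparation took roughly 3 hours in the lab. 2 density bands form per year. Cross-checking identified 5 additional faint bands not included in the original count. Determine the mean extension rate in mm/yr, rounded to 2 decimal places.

After corrections the count is 735 + 5 = 740 density bands.
Dividing by 2 density bands per year: 740 / 2 = 370 years.
1960.0 mm over 370 years gives 1960.0 / 370 ≈ 5.30 mm/yr.

5.30 mm/yr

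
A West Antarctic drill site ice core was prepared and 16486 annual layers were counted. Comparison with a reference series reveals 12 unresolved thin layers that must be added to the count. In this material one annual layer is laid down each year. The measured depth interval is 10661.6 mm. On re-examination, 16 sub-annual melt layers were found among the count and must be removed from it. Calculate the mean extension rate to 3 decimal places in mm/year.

Correcting the raw count gives 16486 − 16 + 12 = 16482 true annual layers.
Extension rate ≈ 10661.6 / 16482 = 0.647 mm/year.

0.647 mm/year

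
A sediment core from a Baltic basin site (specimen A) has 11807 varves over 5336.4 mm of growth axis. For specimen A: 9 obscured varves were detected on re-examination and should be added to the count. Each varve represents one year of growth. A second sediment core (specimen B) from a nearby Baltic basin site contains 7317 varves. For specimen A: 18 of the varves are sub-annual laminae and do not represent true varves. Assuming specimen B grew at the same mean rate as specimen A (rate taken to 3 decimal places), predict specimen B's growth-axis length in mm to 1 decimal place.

3307.3 mm

Specimen A: true varve count = 11807 − 18 + 9 = 11798.
A: Mean rate = 5336.4 mm / 11798 years ≈ 0.452 mm per year.
Length of B = 0.452 × 7317 = 3307.3 mm.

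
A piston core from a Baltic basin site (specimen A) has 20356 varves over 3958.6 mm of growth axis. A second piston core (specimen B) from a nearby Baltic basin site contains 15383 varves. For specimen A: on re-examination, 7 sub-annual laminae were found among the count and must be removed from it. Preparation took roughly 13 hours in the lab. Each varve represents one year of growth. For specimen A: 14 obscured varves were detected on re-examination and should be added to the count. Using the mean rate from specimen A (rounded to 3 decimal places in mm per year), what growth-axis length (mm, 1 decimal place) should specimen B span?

Specimen A: adjusted count: 20356 − 7 + 14 = 20363 varves.
A: Extension rate ≈ 3958.6 / 20363 = 0.194 mm per year.
For B, 0.194 mm/year × 15383 years = 2984.3 mm.

2984.3 mm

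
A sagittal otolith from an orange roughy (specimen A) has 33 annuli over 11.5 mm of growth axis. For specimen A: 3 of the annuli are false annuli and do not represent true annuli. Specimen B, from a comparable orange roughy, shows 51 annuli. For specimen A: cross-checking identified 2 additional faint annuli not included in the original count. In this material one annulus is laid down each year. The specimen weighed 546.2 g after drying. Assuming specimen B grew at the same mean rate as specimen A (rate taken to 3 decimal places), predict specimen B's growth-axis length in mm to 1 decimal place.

18.3 mm

Specimen A: adjusted count: 33 − 3 + 2 = 32 annuli.
A: Mean rate = 11.5 mm / 32 years ≈ 0.359 mm/year.
For B, 0.359 mm/year × 51 years = 18.3 mm.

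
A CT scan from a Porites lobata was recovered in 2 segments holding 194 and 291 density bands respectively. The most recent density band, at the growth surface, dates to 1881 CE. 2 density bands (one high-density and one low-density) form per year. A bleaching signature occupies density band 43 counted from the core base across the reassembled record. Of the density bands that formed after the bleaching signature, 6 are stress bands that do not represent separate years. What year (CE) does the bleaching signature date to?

Total density bands = 194 + 291 = 485.
Between density band 43 and the growth surface there are 485 − 43 = 442 density bands.
Excluding 6 false density bands: 442 − 6 = 436.
With 2 density bands per year, 436 / 2 = 218 years.
1881 − 218 = 1663 CE.

1663 CE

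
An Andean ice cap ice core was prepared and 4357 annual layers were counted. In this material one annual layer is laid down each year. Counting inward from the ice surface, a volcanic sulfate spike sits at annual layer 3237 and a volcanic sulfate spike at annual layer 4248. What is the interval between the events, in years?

Separation: 4248 − 3237 = 1011 annual layers.
At one annual layer per year, 1011 years elapsed between them.

1011 years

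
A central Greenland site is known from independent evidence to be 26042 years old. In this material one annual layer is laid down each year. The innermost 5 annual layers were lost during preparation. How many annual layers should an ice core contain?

One annual layer per year gives 26042 annual layers over 26042 years.
26042 − 5 missed = 26037 annual layers expected in the prepared section.

26037 annual layers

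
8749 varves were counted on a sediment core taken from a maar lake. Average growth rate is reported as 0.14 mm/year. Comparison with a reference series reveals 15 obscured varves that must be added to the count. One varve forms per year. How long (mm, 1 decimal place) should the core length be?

Correcting the raw count gives 8749 + 15 = 8764 true varves.
Length ≈ 0.14 × 8764 = 1227.0 mm.

1227.0 mm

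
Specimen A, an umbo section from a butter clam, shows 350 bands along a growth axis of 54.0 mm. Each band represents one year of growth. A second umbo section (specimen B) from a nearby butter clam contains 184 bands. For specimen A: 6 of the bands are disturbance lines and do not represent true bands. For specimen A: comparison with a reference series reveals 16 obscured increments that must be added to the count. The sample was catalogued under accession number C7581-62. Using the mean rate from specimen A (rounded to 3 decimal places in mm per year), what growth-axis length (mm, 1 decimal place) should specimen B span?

Specimen A: correcting the raw count gives 350 − 6 + 16 = 360 true bands.
A: Extension rate ≈ 54.0 / 360 = 0.150 mm/year.
B's length ≈ 0.150 × 184 = 27.6 mm.

27.6 mm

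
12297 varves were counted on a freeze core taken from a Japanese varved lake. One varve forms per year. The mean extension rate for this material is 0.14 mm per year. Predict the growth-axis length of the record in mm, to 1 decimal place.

12297 years of growth are recorded.
12297 years at 0.14 mm/year gives 0.14 × 12297 = 1721.6 mm.

1721.6 mm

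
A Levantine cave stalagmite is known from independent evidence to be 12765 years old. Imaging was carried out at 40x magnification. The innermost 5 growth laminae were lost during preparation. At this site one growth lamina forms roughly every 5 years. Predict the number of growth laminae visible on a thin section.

At 5 years per growth lamina, 12765 / 5 = 2553 growth laminae are expected.
Less the 5 uncaptured growth laminae: 2553 − 5 = 2548.

2548 growth laminae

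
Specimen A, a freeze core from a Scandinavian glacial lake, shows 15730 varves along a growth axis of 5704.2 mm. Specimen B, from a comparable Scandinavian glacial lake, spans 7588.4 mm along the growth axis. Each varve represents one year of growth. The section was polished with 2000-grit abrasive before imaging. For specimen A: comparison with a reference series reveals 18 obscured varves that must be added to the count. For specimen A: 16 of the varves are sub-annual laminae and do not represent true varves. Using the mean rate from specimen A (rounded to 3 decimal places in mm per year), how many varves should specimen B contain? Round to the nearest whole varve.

Specimen A: correcting the raw count gives 15730 − 16 + 18 = 15732 true varves.
A: 5704.2 mm over 15732 years gives 5704.2 / 15732 ≈ 0.363 mm/yr.
B spans 7588.4 / 0.363 = 20904.68 years ≈ 20905 varves.

20905 varves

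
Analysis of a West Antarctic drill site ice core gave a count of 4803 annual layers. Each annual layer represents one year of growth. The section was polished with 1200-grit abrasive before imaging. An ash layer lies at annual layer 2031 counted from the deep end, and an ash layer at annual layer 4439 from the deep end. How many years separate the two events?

4439 − 2031 = 2408 annual layers lie between the two events.
At one annual layer per year, 2408 years elapsed between them.

2408 yr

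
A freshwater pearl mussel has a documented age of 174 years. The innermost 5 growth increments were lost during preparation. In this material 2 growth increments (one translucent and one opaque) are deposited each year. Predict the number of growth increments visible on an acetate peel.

343 growth increments

Expected growth increments: 174 × 2 = 348.
Subtracting the 5 growth increments not captured gives 348 − 5 = 343 growth increments in the record.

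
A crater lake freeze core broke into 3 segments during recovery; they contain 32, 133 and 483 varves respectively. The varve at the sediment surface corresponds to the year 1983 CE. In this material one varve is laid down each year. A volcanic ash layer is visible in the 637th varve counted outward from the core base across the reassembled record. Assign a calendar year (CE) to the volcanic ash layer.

Total varves = 32 + 133 + 483 = 648.
648 − 637 = 11 varves lie beyond the volcanic ash layer toward the sediment surface.
The varve at the sediment surface is 1983 CE, so the volcanic ash layer dates to 1983 − 11 = 1972 CE.

1972 CE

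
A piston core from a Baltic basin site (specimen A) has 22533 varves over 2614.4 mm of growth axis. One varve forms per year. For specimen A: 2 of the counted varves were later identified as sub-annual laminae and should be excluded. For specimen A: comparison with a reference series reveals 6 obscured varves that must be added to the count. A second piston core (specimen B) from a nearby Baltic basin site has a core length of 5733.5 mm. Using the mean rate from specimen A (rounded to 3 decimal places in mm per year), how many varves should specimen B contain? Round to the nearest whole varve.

Specimen A: adjusted count: 22533 − 2 + 6 = 22537 varves.
A: 2614.4 mm over 22537 years gives 2614.4 / 22537 ≈ 0.116 mm/year.
B spans 5733.5 / 0.116 = 49426.72 years ≈ 49427 varves.

49427 varves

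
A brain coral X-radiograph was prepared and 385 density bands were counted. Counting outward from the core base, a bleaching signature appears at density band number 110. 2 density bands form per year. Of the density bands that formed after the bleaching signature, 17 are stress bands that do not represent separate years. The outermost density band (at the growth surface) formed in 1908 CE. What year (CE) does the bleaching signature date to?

1779 CE

385 − 110 = 275 density bands lie beyond the bleaching signature toward the growth surface.
Excluding 17 false density bands: 275 − 17 = 258.
Dividing by 2 density bands per year: 258 / 2 = 129 years.
1908 − 129 = 1779 CE.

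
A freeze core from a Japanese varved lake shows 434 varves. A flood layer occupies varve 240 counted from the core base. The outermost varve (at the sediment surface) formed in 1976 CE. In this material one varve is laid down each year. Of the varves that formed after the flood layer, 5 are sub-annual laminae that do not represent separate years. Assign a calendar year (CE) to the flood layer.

1787 CE

Between varve 240 and the sediment surface there are 434 − 240 = 194 varves.
Excluding 5 false varves: 194 − 5 = 189.
Counting back 189 years from 1976 CE places the flood layer in 1976 − 189 = 1787 CE.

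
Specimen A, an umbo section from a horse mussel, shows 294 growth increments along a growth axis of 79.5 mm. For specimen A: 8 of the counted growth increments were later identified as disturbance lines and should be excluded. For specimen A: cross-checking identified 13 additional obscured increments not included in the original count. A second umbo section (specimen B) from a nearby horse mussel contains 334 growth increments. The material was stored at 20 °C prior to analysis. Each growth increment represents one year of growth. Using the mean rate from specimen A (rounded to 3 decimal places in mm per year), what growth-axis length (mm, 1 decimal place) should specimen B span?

88.8 mm

Specimen A: true growth increment count = 294 − 8 + 13 = 299.
A: 79.5 mm over 299 years gives 79.5 / 299 ≈ 0.266 mm/yr.
Length of B = 0.266 × 334 = 88.8 mm.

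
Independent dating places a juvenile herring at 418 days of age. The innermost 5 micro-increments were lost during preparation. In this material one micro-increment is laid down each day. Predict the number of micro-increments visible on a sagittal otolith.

413 micro-increments

At one micro-increment per day, 418 days correspond to 418 micro-increments.
418 − 5 missed = 413 micro-increments expected in the prepared section.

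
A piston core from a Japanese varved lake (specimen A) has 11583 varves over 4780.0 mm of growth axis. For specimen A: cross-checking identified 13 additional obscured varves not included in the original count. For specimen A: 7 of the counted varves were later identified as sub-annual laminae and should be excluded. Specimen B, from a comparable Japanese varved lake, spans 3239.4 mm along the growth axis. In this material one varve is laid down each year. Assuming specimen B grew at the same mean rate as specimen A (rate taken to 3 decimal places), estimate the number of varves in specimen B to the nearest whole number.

Specimen A: true varve count = 11583 − 7 + 13 = 11589.
A: Extension rate ≈ 4780.0 / 11589 = 0.412 mm/yr.
For B, 3239.4 / 0.412 = 7862.62 years ≈ 7863 varves.

7863 varves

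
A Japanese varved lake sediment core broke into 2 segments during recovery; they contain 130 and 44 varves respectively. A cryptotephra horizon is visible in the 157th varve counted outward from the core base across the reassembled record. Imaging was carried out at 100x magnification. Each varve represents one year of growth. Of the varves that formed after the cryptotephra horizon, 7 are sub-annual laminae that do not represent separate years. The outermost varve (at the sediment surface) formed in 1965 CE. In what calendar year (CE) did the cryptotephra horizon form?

Total varves = 130 + 44 = 174.
174 − 157 = 17 varves lie beyond the cryptotephra horizon toward the sediment surface.
Removing the 7 false varves leaves 17 − 7 = 10 true varves beyond the cryptotephra horizon.
Counting back 10 years from 1965 CE places the cryptotephra horizon in 1965 − 10 = 1955 CE.

1955 CE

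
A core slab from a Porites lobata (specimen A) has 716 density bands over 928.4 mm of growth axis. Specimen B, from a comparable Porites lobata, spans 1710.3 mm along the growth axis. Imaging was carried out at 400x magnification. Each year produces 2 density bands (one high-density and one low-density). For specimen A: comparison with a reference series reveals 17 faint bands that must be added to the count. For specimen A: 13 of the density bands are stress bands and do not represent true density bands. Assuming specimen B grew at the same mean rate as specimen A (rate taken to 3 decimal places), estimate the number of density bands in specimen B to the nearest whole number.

Specimen A: after corrections the count is 716 − 13 + 17 = 720 density bands.
Specimen A: 720 density bands at 2 per year is 720 / 2 = 360 years.
A: Mean rate = 928.4 mm / 360 years ≈ 2.579 mm/yr.
B spans 1710.3 / 2.579 = 663.16 years; at 2 density bands per year that is 663.16 × 2 ≈ 1326 density bands.

1326 density bands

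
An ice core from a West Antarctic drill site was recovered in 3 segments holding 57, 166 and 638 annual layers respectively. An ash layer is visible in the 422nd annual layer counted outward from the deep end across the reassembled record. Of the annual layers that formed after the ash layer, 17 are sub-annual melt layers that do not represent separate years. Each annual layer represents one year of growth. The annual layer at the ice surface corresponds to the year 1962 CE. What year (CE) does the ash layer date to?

1540 CE

Total annual layers = 57 + 166 + 638 = 861.
Between annual layer 422 and the ice surface there are 861 − 422 = 439 annual layers.
Removing the 17 false annual layers leaves 439 − 17 = 422 true annual layers beyond the ash layer.
1962 − 422 = 1540 CE.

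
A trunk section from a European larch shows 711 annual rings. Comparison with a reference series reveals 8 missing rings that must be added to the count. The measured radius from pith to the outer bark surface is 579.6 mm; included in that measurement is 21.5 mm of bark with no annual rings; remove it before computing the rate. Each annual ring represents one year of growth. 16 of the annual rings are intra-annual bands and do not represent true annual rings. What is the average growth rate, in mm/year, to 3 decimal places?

0.794 mm/year

After corrections the count is 711 − 16 + 8 = 703 annual rings.
Removing the 21.5 mm offcut leaves 579.6 − 21.5 = 558.1 mm.
Mean rate = 558.1 mm / 703 years ≈ 0.794 mm/year.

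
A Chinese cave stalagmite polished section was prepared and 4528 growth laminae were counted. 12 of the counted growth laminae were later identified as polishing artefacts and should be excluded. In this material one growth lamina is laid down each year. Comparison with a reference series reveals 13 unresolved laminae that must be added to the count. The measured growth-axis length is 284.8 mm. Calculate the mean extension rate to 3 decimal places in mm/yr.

Adjusted count: 4528 − 12 + 13 = 4529 growth laminae.
Extension rate ≈ 284.8 / 4529 = 0.063 mm/yr.

0.063 mm/yr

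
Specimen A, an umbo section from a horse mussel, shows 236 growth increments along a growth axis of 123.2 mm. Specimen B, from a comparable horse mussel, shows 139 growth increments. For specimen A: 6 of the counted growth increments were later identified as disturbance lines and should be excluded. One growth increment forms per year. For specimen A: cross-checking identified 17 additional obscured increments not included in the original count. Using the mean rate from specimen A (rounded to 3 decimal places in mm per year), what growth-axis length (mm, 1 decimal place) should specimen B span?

Specimen A: correcting the raw count gives 236 − 6 + 17 = 247 true growth increments.
A: Mean rate = 123.2 mm / 247 years ≈ 0.499 mm/yr.
For B, 0.499 mm/year × 139 years = 69.4 mm.

69.4 mm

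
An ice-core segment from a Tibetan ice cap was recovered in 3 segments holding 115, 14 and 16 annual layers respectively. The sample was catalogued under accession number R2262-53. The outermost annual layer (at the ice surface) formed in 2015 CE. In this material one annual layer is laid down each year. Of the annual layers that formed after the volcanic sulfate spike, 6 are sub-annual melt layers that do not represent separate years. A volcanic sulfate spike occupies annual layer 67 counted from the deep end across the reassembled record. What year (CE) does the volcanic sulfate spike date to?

Total annual layers = 115 + 14 + 16 = 145.
Between annual layer 67 and the ice surface there are 145 − 67 = 78 annual layers.
Removing the 6 false annual layers leaves 78 − 6 = 72 true annual layers beyond the volcanic sulfate spike.
The annual layer at the ice surface is 2015 CE, so the volcanic sulfate spike dates to 2015 − 72 = 1943 CE.

1943 CE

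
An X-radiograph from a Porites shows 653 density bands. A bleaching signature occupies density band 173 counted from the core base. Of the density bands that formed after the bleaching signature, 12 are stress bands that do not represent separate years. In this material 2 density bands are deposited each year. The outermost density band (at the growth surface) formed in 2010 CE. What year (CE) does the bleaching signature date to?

1776 CE

Between density band 173 and the growth surface there are 653 − 173 = 480 density bands.
Excluding 12 false density bands: 480 − 12 = 468.
468 density bands at 2 per year is 468 / 2 = 234 years.
Counting back 234 years from 2010 CE places the bleaching signature in 2010 − 234 = 1776 CE.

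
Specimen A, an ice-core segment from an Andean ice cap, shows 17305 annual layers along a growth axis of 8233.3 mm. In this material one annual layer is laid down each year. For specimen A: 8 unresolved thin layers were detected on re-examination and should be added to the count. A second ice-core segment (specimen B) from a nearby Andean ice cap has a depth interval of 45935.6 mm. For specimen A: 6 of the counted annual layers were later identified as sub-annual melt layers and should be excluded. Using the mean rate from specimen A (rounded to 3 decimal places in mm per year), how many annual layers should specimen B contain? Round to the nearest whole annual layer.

96503 annual layers

Specimen A: after corrections the count is 17305 − 6 + 8 = 17307 annual layers.
A: Mean rate = 8233.3 mm / 17307 years ≈ 0.476 mm/yr.
For B, 45935.6 / 0.476 = 96503.36 years ≈ 96503 annual layers.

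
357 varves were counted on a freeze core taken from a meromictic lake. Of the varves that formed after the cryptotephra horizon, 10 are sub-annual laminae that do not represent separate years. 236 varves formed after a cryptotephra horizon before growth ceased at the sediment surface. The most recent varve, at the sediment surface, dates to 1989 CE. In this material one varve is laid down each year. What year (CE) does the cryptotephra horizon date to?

There are 236 varves younger than the cryptotephra horizon.
236 − 10 false = 226 true varves after the cryptotephra horizon.
1989 − 226 = 1763 CE.

1763 CE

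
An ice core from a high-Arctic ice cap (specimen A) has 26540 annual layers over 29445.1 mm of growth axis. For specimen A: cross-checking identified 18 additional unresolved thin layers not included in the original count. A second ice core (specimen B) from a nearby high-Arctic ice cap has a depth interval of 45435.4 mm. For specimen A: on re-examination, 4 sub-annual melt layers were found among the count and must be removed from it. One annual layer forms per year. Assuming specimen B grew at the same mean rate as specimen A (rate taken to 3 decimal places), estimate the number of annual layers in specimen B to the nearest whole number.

40970 annual layers

Specimen A: adjusted count: 26540 − 4 + 18 = 26554 annual layers.
A: Mean rate = 29445.1 mm / 26554 years ≈ 1.109 mm/year.
For B, 45435.4 / 1.109 = 40969.70 years ≈ 40970 annual layers.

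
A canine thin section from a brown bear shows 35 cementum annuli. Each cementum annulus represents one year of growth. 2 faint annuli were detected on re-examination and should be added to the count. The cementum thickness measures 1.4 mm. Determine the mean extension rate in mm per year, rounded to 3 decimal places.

True cementum annulus count = 35 + 2 = 37.
Extension rate ≈ 1.4 / 37 = 0.038 mm per year.

0.038 mm per year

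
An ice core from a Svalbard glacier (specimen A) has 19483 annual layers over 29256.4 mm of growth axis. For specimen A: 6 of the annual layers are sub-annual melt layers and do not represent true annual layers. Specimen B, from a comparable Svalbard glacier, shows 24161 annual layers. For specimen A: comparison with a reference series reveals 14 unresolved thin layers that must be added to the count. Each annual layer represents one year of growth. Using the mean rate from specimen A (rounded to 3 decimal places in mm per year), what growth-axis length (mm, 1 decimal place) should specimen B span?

Specimen A: true annual layer count = 19483 − 6 + 14 = 19491.
A: 29256.4 mm over 19491 years gives 29256.4 / 19491 ≈ 1.501 mm/yr.
B's length ≈ 1.501 × 24161 = 36265.7 mm.

36265.7 mm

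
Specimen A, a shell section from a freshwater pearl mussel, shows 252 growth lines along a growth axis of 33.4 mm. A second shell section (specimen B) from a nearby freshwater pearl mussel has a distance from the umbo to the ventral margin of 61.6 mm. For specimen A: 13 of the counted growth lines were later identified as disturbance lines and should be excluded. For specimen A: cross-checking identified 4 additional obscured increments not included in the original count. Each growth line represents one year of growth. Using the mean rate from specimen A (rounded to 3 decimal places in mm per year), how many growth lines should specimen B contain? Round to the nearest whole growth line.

450 growth lines

Specimen A: correcting the raw count gives 252 − 13 + 4 = 243 true growth lines.
A: 33.4 mm over 243 years gives 33.4 / 243 ≈ 0.137 mm per year.
Specimen B: 61.6 mm / 0.137 mm per year = 449.64 years ≈ 450 growth lines.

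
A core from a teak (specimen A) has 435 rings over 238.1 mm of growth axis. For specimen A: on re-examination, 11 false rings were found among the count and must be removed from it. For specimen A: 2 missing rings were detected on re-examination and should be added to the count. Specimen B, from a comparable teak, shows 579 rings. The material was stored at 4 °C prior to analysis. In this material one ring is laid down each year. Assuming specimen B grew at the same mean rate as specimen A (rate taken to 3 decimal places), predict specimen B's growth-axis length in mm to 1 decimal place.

323.7 mm

Specimen A: adjusted count: 435 − 11 + 2 = 426 rings.
A: Mean rate = 238.1 mm / 426 years ≈ 0.559 mm per year.
For B, 0.559 mm/year × 579 years = 323.7 mm.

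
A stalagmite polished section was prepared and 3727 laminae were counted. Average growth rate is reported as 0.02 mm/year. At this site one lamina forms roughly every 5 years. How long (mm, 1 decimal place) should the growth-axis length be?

At 5 years per lamina, 3727 × 5 = 18635 years.
18635 years at 0.02 mm/year gives 0.02 × 18635 = 372.7 mm.

372.7 mm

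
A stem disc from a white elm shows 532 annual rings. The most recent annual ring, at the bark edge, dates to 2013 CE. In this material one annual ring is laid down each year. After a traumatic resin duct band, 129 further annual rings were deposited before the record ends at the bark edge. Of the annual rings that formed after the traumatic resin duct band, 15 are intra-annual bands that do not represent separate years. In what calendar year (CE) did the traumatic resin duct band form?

1899 CE

129 annual rings formed after the traumatic resin duct band.
129 − 15 false = 114 true annual rings after the traumatic resin duct band.
Counting back 114 years from 2013 CE places the traumatic resin duct band in 2013 − 114 = 1899 CE.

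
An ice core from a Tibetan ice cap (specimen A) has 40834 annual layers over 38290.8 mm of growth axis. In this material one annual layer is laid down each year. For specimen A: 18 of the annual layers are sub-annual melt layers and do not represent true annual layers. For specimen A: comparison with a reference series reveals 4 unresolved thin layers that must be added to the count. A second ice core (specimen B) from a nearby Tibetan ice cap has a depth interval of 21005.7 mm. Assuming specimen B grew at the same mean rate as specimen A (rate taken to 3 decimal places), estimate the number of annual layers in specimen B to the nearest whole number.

Specimen A: after corrections the count is 40834 − 18 + 4 = 40820 annual layers.
A: Extension rate ≈ 38290.8 / 40820 = 0.938 mm/yr.
Specimen B: 21005.7 mm / 0.938 mm per year = 22394.14 years ≈ 22394 annual layers.

22394 annual layers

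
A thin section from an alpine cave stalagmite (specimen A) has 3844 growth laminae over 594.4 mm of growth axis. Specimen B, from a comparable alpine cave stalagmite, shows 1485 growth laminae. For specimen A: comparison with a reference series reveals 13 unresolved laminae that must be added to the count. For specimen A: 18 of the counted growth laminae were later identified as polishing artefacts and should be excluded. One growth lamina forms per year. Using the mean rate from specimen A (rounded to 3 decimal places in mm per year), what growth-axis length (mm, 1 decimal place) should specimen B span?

Specimen A: adjusted count: 3844 − 18 + 13 = 3839 growth laminae.
A: 594.4 mm over 3839 years gives 594.4 / 3839 ≈ 0.155 mm/yr.
B's length ≈ 0.155 × 1485 = 230.2 mm.

230.2 mm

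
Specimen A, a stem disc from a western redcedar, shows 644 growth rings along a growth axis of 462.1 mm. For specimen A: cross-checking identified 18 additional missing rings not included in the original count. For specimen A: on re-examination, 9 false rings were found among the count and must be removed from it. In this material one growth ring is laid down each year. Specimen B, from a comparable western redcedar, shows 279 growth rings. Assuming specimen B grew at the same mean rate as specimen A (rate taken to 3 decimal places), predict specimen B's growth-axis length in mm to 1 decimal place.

197.5 mm

Specimen A: after corrections the count is 644 − 9 + 18 = 653 growth rings.
A: Extension rate ≈ 462.1 / 653 = 0.708 mm per year.
Length of B = 0.708 × 279 = 197.5 mm.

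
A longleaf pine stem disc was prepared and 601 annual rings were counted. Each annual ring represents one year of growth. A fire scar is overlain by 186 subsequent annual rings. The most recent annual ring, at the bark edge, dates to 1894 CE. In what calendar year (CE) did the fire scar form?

186 annual rings formed after the fire scar.
The annual ring at the bark edge is 1894 CE, so the fire scar dates to 1894 − 186 = 1708 CE.

1708 CE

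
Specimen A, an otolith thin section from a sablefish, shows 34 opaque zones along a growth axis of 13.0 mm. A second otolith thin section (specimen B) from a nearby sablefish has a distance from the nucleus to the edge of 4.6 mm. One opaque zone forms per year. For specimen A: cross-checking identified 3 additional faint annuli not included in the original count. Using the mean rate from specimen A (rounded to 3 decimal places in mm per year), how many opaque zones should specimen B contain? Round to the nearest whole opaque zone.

Specimen A: adjusted count: 34 + 3 = 37 opaque zones.
A: Extension rate ≈ 13.0 / 37 = 0.351 mm/yr.
Specimen B: 4.6 mm / 0.351 mm per year = 13.11 years ≈ 13 opaque zones.

13 opaque zones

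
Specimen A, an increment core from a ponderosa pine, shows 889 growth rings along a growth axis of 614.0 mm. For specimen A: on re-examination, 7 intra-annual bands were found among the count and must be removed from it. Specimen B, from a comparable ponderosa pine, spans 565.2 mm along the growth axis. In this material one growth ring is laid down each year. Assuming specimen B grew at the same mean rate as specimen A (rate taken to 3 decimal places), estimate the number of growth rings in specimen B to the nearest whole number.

812 growth rings

Specimen A: adjusted count: 889 − 7 = 882 growth rings.
A: Extension rate ≈ 614.0 / 882 = 0.696 mm/year.
B spans 565.2 / 0.696 = 812.07 years ≈ 812 growth rings.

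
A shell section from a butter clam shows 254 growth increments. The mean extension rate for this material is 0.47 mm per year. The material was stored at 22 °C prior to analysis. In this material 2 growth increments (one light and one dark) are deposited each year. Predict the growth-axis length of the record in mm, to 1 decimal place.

59.7 mm

254 growth increments at 2 per year is 254 / 2 = 127 years.
127 years at 0.47 mm/year gives 0.47 × 127 = 59.7 mm.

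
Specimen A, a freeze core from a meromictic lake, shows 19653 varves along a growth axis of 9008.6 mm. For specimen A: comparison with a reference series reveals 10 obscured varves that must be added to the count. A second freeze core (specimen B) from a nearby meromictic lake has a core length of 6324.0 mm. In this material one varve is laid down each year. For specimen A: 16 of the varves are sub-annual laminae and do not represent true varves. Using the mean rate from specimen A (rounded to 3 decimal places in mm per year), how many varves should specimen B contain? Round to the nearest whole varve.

13778 varves

Specimen A: correcting the raw count gives 19653 − 16 + 10 = 19647 true varves.
A: Mean rate = 9008.6 mm / 19647 years ≈ 0.459 mm per year.
B spans 6324.0 / 0.459 = 13777.78 years ≈ 13778 varves.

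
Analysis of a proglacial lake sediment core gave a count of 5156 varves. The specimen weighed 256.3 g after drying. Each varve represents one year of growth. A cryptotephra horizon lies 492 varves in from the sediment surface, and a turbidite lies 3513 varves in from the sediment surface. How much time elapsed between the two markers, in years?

3513 − 492 = 3021 varves lie between the two events.
That is 3021 years at one varve per year.

3021 yr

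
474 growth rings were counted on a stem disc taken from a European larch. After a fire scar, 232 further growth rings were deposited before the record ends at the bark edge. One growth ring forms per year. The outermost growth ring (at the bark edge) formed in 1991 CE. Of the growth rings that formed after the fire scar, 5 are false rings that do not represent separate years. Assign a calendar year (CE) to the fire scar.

There are 232 growth rings younger than the fire scar.
Removing the 5 false growth rings leaves 232 − 5 = 227 true growth rings beyond the fire scar.
Counting back 227 years from 1991 CE places the fire scar in 1991 − 227 = 1764 CE.

1764 CE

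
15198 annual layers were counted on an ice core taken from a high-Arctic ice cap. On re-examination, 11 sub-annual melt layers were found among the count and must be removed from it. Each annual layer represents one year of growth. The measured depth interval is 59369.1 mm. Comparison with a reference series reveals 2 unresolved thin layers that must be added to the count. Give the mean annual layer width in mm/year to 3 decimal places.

3.909 mm/year

True annual layer count = 15198 − 11 + 2 = 15189.
Extension rate ≈ 59369.1 / 15189 = 3.909 mm/year.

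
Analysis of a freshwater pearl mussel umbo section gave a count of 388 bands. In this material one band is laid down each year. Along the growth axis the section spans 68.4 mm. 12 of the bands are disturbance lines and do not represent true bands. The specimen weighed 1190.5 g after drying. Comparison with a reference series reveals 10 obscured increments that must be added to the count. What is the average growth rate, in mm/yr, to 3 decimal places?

0.177 mm/yr

After corrections the count is 388 − 12 + 10 = 386 bands.
Mean rate = 68.4 mm / 386 years ≈ 0.177 mm/yr.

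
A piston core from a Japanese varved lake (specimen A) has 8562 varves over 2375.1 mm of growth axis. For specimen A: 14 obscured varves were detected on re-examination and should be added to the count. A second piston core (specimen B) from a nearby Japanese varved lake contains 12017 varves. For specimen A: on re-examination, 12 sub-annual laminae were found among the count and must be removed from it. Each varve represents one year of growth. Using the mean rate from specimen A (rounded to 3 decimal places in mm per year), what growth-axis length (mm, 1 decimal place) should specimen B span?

Specimen A: adjusted count: 8562 − 12 + 14 = 8564 varves.
A: Extension rate ≈ 2375.1 / 8564 = 0.277 mm/yr.
For B, 0.277 mm/year × 12017 years = 3328.7 mm.

3328.7 mm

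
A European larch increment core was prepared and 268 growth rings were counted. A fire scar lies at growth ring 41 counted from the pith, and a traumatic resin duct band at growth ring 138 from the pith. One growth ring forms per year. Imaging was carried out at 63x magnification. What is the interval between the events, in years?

97 yr

The two markers are separated by 138 − 41 = 97 growth rings.
One growth ring per year makes the interval 97 years.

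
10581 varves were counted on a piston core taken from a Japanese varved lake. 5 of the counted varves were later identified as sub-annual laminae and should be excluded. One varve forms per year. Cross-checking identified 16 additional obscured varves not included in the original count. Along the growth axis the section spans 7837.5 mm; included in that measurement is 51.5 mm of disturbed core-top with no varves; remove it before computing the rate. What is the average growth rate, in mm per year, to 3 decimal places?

True varve count = 10581 − 5 + 16 = 10592.
Net length = 7837.5 − 51.5 = 7786.0 mm.
Extension rate ≈ 7786.0 / 10592 = 0.735 mm per year.

0.735 mm per year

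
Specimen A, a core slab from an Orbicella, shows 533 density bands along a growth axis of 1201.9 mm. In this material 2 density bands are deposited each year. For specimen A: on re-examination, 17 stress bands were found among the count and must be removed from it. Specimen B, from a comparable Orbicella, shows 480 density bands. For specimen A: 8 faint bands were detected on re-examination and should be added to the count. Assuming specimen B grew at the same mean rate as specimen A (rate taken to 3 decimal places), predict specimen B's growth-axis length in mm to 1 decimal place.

Specimen A: correcting the raw count gives 533 − 17 + 8 = 524 true density bands.
Specimen A: dividing by 2 density bands per year: 524 / 2 = 262 years.
A: 1201.9 mm over 262 years gives 1201.9 / 262 ≈ 4.587 mm/year.
Specimen B: dividing by 2 density bands per year: 480 / 2 = 240 years. Length of B = 4.587 × 240 = 1100.9 mm.

1100.9 mm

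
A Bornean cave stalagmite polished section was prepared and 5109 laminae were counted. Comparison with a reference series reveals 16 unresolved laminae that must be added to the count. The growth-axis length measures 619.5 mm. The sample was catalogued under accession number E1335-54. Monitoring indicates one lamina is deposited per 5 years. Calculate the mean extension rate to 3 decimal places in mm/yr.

0.024 mm/yr

Correcting the raw count gives 5109 + 16 = 5125 true laminae.
At 5 years per lamina, 5125 × 5 = 25625 years.
Extension rate ≈ 619.5 / 25625 = 0.024 mm/yr.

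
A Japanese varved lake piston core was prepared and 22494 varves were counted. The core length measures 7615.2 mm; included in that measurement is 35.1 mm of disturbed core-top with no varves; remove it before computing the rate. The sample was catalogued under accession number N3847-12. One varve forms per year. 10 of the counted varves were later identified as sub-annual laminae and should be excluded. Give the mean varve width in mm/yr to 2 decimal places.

0.34 mm/yr

Correcting the raw count gives 22494 − 10 = 22484 true varves.
The growth record spans 7615.2 − 35.1 = 7580.1 mm.
Extension rate ≈ 7580.1 / 22484 = 0.34 mm/yr.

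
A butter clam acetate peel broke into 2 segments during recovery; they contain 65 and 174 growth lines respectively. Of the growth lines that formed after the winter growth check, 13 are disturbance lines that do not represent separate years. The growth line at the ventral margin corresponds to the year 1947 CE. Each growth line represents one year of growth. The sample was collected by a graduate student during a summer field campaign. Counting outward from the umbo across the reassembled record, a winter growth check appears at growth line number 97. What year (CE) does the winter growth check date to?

1818 CE

Total growth lines = 65 + 174 = 239.
239 − 97 = 142 growth lines lie beyond the winter growth check toward the ventral margin.
Excluding 13 false growth lines: 142 − 13 = 129.
The growth line at the ventral margin is 1947 CE, so the winter growth check dates to 1947 − 129 = 1818 CE.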